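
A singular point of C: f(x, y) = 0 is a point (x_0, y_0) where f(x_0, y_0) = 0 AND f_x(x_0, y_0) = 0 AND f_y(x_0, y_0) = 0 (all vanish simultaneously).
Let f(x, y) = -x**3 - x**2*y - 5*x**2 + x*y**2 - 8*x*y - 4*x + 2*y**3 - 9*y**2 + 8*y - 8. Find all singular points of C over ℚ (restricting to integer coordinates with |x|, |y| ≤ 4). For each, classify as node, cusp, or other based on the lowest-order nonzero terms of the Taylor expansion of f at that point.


Singular points: {(-2, 2)}; classification: node.

Compute partial derivatives:
  f_x = -3*x**2 - 2*x*y - 10*x + y**2 - 8*y - 4.
  f_y = -x**2 + 2*x*y - 8*x + 6*y**2 - 18*y + 8.
Scan x_0 ∈ {−4, ..., 4}. For each x_0, f_y(x_0, y) is a polynomial in y; find its integer roots y ∈ {−4, ..., 4}, then test f_x and f at those candidates.
  x = -4: f_y(-4, y) = 6*y**2 - 26*y + 24; vanishes at y ∈ {3}. (-4, 3): f_x = -3 ≠ 0.
  x = -3: f_y(-3, y) = 6*y**2 - 24*y + 23; no integer root y with |y| ≤ 4.
  x = -2: f_y(-2, y) = 6*y**2 - 22*y + 20; vanishes at y ∈ {2}. (-2, 2): f_x = 0, f = 0 — SINGULAR.
  x = -1: f_y(-1, y) = 6*y**2 - 20*y + 15; no integer root y with |y| ≤ 4.
  x = 0: f_y(0, y) = 6*y**2 - 18*y + 8; no integer root y with |y| ≤ 4.
  x = 1: f_y(1, y) = 6*y**2 - 16*y - 1; no integer root y with |y| ≤ 4.
  x = 2: f_y(2, y) = 6*y**2 - 14*y - 12; vanishes at y ∈ {3}. (2, 3): f_x = -63 ≠ 0.
  x = 3: f_y(3, y) = 6*y**2 - 12*y - 25; no integer root y with |y| ≤ 4.
  x = 4: f_y(4, y) = 6*y**2 - 10*y - 40; no integer root y with |y| ≤ 4.
Only singular point on the grid: (-2, 2).
Classify: substitute x = -2 + u, y = 2 + v and expand: f = -u**3 - u**2*v - u**2 + u*v**2 + 2*v**3 + v**2.
No constant or linear terms (consistent with a singular point). Quadratic part: -u**2 + v**2. Cubic part: -u**3 - u**2*v + u*v**2 + 2*v**3.
The quadratic part v**2 - u**2 = (v − u)(v + u) splits into two distinct linear factors, so there are two distinct tangent lines y − 2 = ±(x − -2) — this is a node (ordinary double point).
Classification: node.


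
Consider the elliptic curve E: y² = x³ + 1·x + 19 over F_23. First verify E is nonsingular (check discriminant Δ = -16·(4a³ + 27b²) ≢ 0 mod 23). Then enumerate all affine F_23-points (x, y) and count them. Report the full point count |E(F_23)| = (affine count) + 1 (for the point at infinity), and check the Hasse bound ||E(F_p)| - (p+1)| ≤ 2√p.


Affine points = {(2, 11), (2, 12), (3, 7), (3, 16), (4, 8), (4, 15), (7, 1), (7, 22), (11, 2), (11, 21), (17, 2), (17, 21), (18, 2), (18, 21), (20, 9), (20, 14), (21, 3), (21, 20)}; affine count = 18; |E(F_23)| = 19.

Discriminant check: Δ ∝ 4a³ + 27b² = 4·1³ + 27·19² = 4·1 + 27·361 ≡ 22 (mod 23). Nonzero ⇒ E is nonsingular.
For each x ∈ F_23, compute rhs = x³ + 1·x + 19 mod 23, then count y ∈ F_23 with y² ≡ rhs.
  x = 0: rhs = 19, matching y values: none (0 points).
  x = 1: rhs = 21, matching y values: none (0 points).
  x = 2: rhs = 6, matching y values: 11, 12 (2 points).
  x = 3: rhs = 3, matching y values: 7, 16 (2 points).
  x = 4: rhs = 18, matching y values: 8, 15 (2 points).
  x = 5: rhs = 11, matching y values: none (0 points).
  x = 6: rhs = 11, matching y values: none (0 points).
  x = 7: rhs = 1, matching y values: 1, 22 (2 points).
  x = 8: rhs = 10, matching y values: none (0 points).
  x = 9: rhs = 21, matching y values: none (0 points).
  x = 10: rhs = 17, matching y values: none (0 points).
  x = 11: rhs = 4, matching y values: 2, 21 (2 points).
  x = 12: rhs = 11, matching y values: none (0 points).
  x = 13: rhs = 21, matching y values: none (0 points).
  x = 14: rhs = 17, matching y values: none (0 points).
  x = 15: rhs = 5, matching y values: none (0 points).
  x = 16: rhs = 14, matching y values: none (0 points).
  x = 17: rhs = 4, matching y values: 2, 21 (2 points).
  x = 18: rhs = 4, matching y values: 2, 21 (2 points).
  x = 19: rhs = 20, matching y values: none (0 points).
  x = 20: rhs = 12, matching y values: 9, 14 (2 points).
  x = 21: rhs = 9, matching y values: 3, 20 (2 points).
  x = 22: rhs = 17, matching y values: none (0 points).
Total affine count: 18.
Full point count |E(F_23)| = 18 + 1 = 19.
Hasse bound: |19 − (23+1)| = |-5| = 5 ≤ 2√23 ≈ 9.5917 ✓.


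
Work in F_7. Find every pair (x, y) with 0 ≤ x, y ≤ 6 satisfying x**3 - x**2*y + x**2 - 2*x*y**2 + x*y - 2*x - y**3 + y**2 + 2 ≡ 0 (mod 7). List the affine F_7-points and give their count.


Affine F_7-points: {(0, 5), (1, 1), (2, 2), (4, 2), (5, 1), (5, 5), (5, 6), (6, 5)}; count = 8.

For each of the 49 pairs (x, y) ∈ F_7², evaluate f(x, y) mod 7. Record the zeros.
  x = 0: [0↦2, 1↦2, 2↦5, 3↦5, 4↦3, 5↦0, 6↦4]  zeros at y ∈ {5}
  x = 1: [0↦2, 1↦0, 2↦4, 3↦1, 4↦6, 5↦6, 6↦2]  zeros at y ∈ {1}
  x = 2: [0↦3, 1↦4, 2↦0, 3↦6, 4↦2, 5↦3, 6↦3]  zeros at y ∈ {2}
  x = 3: [0↦4, 1↦6, 2↦6, 3↦5, 4↦4, 5↦4, 6↦6]  zeros at y ∈ ∅
  x = 4: [0↦4, 1↦5, 2↦0, 3↦4, 4↦4, 5↦1, 6↦3]  zeros at y ∈ {2}
  x = 5: [0↦2, 1↦0, 2↦2, 3↦2, 4↦1, 5↦0, 6↦0]  zeros at y ∈ {1, 5, 6}
  x = 6: [0↦4, 1↦4, 2↦4, 3↦5, 4↦1, 5↦0, 6↦3]  zeros at y ∈ {5}
Collecting zeros: affine points = {(0, 5), (1, 1), (2, 2), (4, 2), (5, 1), (5, 5), (5, 6), (6, 5)}.
Total count |C(F_7)_aff| = 8.


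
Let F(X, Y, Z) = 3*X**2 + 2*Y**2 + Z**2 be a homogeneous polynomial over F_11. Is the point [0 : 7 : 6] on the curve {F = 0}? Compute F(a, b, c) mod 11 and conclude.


F(0,7,6) ≡ 2 (mod 11); P is NOT on the curve.

Evaluate F(0, 7, 6) term-by-term (mod 11).
  3*X**2 ↦ 3·0·1·1 = 0
  2*Y**2 ↦ 2·1·49·1 = 98
  Z**2 ↦ 1·1·1·36 = 36
Sum: F(0, 7, 6) = (0) + (98) + (36) = 134.
Reducing mod 11: 134 ≡ 2 (mod 11).
Since F(a, b, c) ≡ 2 ≠ 0 (mod 11), P does NOT lie on the curve.


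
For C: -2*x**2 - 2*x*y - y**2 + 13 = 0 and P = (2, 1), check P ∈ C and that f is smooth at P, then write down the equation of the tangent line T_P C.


Tangent line at P: -10*x - 6*y + 26 = 0.

Step 1: f(2, 1) = 0, so P lies on C.
Step 2: partial derivatives
  f_x(x, y) = -4*x - 2*y, f_y(x, y) = -2*x - 2*y.
  f_x(P) = -10, f_y(P) = -6 (gradient nonzero, so P is smooth).
Step 3: tangent line at P: -10·(x − 2) + -6·(y − 1) = 0.
Expanding: -10*x - 6*y + 26 = 0.


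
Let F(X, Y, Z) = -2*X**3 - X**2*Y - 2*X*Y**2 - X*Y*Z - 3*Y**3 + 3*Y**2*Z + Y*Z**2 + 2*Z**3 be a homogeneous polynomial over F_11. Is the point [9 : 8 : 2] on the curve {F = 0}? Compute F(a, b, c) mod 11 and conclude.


F(9,8,2) ≡ 4 (mod 11); P is NOT on the curve.

Evaluate F(9, 8, 2) term-by-term (mod 11).
  -2*X**3 ↦ -2·729·1·1 = -1458
  -X**2*Y ↦ -1·81·8·1 = -648
  -2*X*Y**2 ↦ -2·9·64·1 = -1152
  -X*Y*Z ↦ -1·9·8·2 = -144
  -3*Y**3 ↦ -3·1·512·1 = -1536
  3*Y**2*Z ↦ 3·1·64·2 = 384
  Y*Z**2 ↦ 1·1·8·4 = 32
  2*Z**3 ↦ 2·1·1·8 = 16
Sum: F(9, 8, 2) = (-1458) + (-648) + (-1152) + (-144) + (-1536) + (384) + (32) + (16) = -4506.
Reducing mod 11: -4506 ≡ 4 (mod 11).
Since F(a, b, c) ≡ 4 ≠ 0 (mod 11), P does NOT lie on the curve.


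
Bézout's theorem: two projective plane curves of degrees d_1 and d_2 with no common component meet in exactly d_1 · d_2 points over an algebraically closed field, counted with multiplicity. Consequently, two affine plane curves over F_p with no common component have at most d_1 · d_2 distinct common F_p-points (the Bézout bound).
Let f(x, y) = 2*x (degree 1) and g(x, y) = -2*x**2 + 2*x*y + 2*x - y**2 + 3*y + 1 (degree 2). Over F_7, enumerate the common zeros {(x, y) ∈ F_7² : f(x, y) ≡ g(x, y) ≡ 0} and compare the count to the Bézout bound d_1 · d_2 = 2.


Common zeros: ∅; count = 0; Bézout bound = 2.

deg(f) = 1, deg(g) = 2, so Bézout bound = 2.
Scan x ∈ F_7. For each x, list the y ∈ F_7 with f(x, y) ≡ 0 and those with g(x, y) ≡ 0 (mod 7); the common zeros in that column are the intersection.
  x = 0: f ≡ 0 at y ∈ {0, 1, 2, 3, 4, 5, 6}; g ≡ 0 at y ∈ ∅; common: ∅.
  x = 1: f ≡ 0 at y ∈ ∅; g ≡ 0 at y ∈ {2, 3}; common: ∅.
  x = 2: f ≡ 0 at y ∈ ∅; g ≡ 0 at y ∈ {2, 5}; common: ∅.
  x = 3: f ≡ 0 at y ∈ ∅; g ≡ 0 at y ∈ {3, 6}; common: ∅.
  x = 4: f ≡ 0 at y ∈ ∅; g ≡ 0 at y ∈ {5, 6}; common: ∅.
  x = 5: f ≡ 0 at y ∈ ∅; g ≡ 0 at y ∈ ∅; common: ∅.
  x = 6: f ≡ 0 at y ∈ ∅; g ≡ 0 at y ∈ ∅; common: ∅.
Collecting: common zeros = ∅, so the count is 0.
Comparison with the Bézout bound: 0 ≤ 2 = deg(f)·deg(g), as expected for curves with no common component (the affine F_7-count falls short of the bound because intersections may lie at infinity, over extension fields, or carry multiplicity).


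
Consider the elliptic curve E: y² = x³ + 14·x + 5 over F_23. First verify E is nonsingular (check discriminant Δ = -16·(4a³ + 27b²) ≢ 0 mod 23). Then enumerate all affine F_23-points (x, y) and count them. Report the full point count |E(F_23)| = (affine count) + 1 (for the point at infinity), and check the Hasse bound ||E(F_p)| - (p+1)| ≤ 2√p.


Affine points = {(2, 8), (2, 15), (5, 4), (5, 19), (6, 11), (6, 12), (7, 3), (7, 20), (8, 10), (8, 13), (9, 3), (9, 20), (10, 8), (10, 15), (11, 8), (11, 15), (14, 1), (14, 22), (15, 5), (15, 18), (16, 1), (16, 22), (17, 2), (17, 21), (19, 0), (22, 6), (22, 17)}; affine count = 27; |E(F_23)| = 28.

Discriminant check: Δ ∝ 4a³ + 27b² = 4·14³ + 27·5² = 4·2744 + 27·25 ≡ 13 (mod 23). Nonzero ⇒ E is nonsingular.
For each x ∈ F_23, compute rhs = x³ + 14·x + 5 mod 23, then count y ∈ F_23 with y² ≡ rhs.
  x = 0: rhs = 5, matching y values: none (0 points).
  x = 1: rhs = 20, matching y values: none (0 points).
  x = 2: rhs = 18, matching y values: 8, 15 (2 points).
  x = 3: rhs = 5, matching y values: none (0 points).
  x = 4: rhs = 10, matching y values: none (0 points).
  x = 5: rhs = 16, matching y values: 4, 19 (2 points).
  x = 6: rhs = 6, matching y values: 11, 12 (2 points).
  x = 7: rhs = 9, matching y values: 3, 20 (2 points).
  x = 8: rhs = 8, matching y values: 10, 13 (2 points).
  x = 9: rhs = 9, matching y values: 3, 20 (2 points).
  x = 10: rhs = 18, matching y values: 8, 15 (2 points).
  x = 11: rhs = 18, matching y values: 8, 15 (2 points).
  x = 12: rhs = 15, matching y values: none (0 points).
  x = 13: rhs = 15, matching y values: none (0 points).
  x = 14: rhs = 1, matching y values: 1, 22 (2 points).
  x = 15: rhs = 2, matching y values: 5, 18 (2 points).
  x = 16: rhs = 1, matching y values: 1, 22 (2 points).
  x = 17: rhs = 4, matching y values: 2, 21 (2 points).
  x = 18: rhs = 17, matching y values: none (0 points).
  x = 19: rhs = 0, matching y values: 0 (1 points).
  x = 20: rhs = 5, matching y values: none (0 points).
  x = 21: rhs = 15, matching y values: none (0 points).
  x = 22: rhs = 13, matching y values: 6, 17 (2 points).
Total affine count: 27.
Full point count |E(F_23)| = 27 + 1 = 28.
Hasse bound: |28 − (23+1)| = |4| = 4 ≤ 2√23 ≈ 9.5917 ✓.


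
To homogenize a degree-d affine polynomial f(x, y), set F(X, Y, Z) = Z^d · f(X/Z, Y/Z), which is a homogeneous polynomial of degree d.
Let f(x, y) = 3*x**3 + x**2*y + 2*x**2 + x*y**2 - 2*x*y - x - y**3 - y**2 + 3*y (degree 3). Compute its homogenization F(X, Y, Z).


F(X, Y, Z) = 3*X**3 + X**2*Y + 2*X**2*Z + X*Y**2 - 2*X*Y*Z - X*Z**2 - Y**3 - Y**2*Z + 3*Y*Z**2

deg(f) = 3.
Substitute x = X/Z, y = Y/Z into f, then multiply by Z^3.
  monomial 3·x^3·y^0 ↦ 3·X^3·Y^0·Z^0.
  monomial 1·x^2·y^1 ↦ 1·X^2·Y^1·Z^0.
  monomial 2·x^2·y^0 ↦ 2·X^2·Y^0·Z^1.
  monomial 1·x^1·y^2 ↦ 1·X^1·Y^2·Z^0.
  monomial -2·x^1·y^1 ↦ -2·X^1·Y^1·Z^1.
  monomial -1·x^1·y^0 ↦ -1·X^1·Y^0·Z^2.
  monomial -1·x^0·y^3 ↦ -1·X^0·Y^3·Z^0.
  monomial -1·x^0·y^2 ↦ -1·X^0·Y^2·Z^1.
  monomial 3·x^0·y^1 ↦ 3·X^0·Y^1·Z^2.
Collecting: F(X, Y, Z) = 3*X**3 + X**2*Y + 2*X**2*Z + X*Y**2 - 2*X*Y*Z - X*Z**2 - Y**3 - Y**2*Z + 3*Y*Z**2.


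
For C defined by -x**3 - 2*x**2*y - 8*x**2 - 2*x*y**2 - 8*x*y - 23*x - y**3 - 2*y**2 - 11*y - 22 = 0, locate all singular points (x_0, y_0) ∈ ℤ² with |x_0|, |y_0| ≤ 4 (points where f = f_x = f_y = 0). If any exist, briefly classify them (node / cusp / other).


Singular points: {(-3, 1)}; classification: node.

Compute partial derivatives:
  f_x = -3*x**2 - 4*x*y - 16*x - 2*y**2 - 8*y - 23.
  f_y = -2*x**2 - 4*x*y - 8*x - 3*y**2 - 4*y - 11.
Scan x_0 ∈ {−4, ..., 4}. For each x_0, f_y(x_0, y) is a polynomial in y; find its integer roots y ∈ {−4, ..., 4}, then test f_x and f at those candidates.
  x = -4: f_y(-4, y) = -3*y**2 + 12*y - 11; no integer root y with |y| ≤ 4.
  x = -3: f_y(-3, y) = -3*y**2 + 8*y - 5; vanishes at y ∈ {1}. (-3, 1): f_x = 0, f = 0 — SINGULAR.
  x = -2: f_y(-2, y) = -3*y**2 + 4*y - 3; no integer root y with |y| ≤ 4.
  x = -1: f_y(-1, y) = -3*y**2 - 5; no integer root y with |y| ≤ 4.
  x = 0: f_y(0, y) = -3*y**2 - 4*y - 11; no integer root y with |y| ≤ 4.
  x = 1: f_y(1, y) = -3*y**2 - 8*y - 21; no integer root y with |y| ≤ 4.
  x = 2: f_y(2, y) = -3*y**2 - 12*y - 35; no integer root y with |y| ≤ 4.
  x = 3: f_y(3, y) = -3*y**2 - 16*y - 53; no integer root y with |y| ≤ 4.
  x = 4: f_y(4, y) = -3*y**2 - 20*y - 75; no integer root y with |y| ≤ 4.
Only singular point on the grid: (-3, 1).
Classify: substitute x = -3 + u, y = 1 + v and expand: f = -u**3 - 2*u**2*v - u**2 - 2*u*v**2 - v**3 + v**2.
No constant or linear terms (consistent with a singular point). Quadratic part: -u**2 + v**2. Cubic part: -u**3 - 2*u**2*v - 2*u*v**2 - v**3.
The quadratic part v**2 - u**2 = (v − u)(v + u) splits into two distinct linear factors, so there are two distinct tangent lines y − 1 = ±(x − -3) — this is a node (ordinary double point).
Classification: node.


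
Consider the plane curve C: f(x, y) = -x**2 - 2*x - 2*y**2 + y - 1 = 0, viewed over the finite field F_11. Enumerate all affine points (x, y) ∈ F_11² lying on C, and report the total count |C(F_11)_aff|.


Affine F_11-points: {(0, 8), (0, 9), (3, 2), (3, 4), (6, 2), (6, 4), (9, 8), (9, 9), (10, 0), (10, 6)}; count = 10.

For each of the 121 pairs (x, y) ∈ F_11², evaluate f(x, y) mod 11. Record the zeros.
  x = 0: [0↦10, 1↦9, 2↦4, 3↦6, 4↦4, 5↦9, 6↦10, 7↦7, 8↦0, 9↦0, 10↦7]  zeros at y ∈ {8, 9}
  x = 1: [0↦7, 1↦6, 2↦1, 3↦3, 4↦1, 5↦6, 6↦7, 7↦4, 8↦8, 9↦8, 10↦4]  zeros at y ∈ ∅
  x = 2: [0↦2, 1↦1, 2↦7, 3↦9, 4↦7, 5↦1, 6↦2, 7↦10, 8↦3, 9↦3, 10↦10]  zeros at y ∈ ∅
  x = 3: [0↦6, 1↦5, 2↦0, 3↦2, 4↦0, 5↦5, 6↦6, 7↦3, 8↦7, 9↦7, 10↦3]  zeros at y ∈ {2, 4}
  x = 4: [0↦8, 1↦7, 2↦2, 3↦4, 4↦2, 5↦7, 6↦8, 7↦5, 8↦9, 9↦9, 10↦5]  zeros at y ∈ ∅
  x = 5: [0↦8, 1↦7, 2↦2, 3↦4, 4↦2, 5↦7, 6↦8, 7↦5, 8↦9, 9↦9, 10↦5]  zeros at y ∈ ∅
  x = 6: [0↦6, 1↦5, 2↦0, 3↦2, 4↦0, 5↦5, 6↦6, 7↦3, 8↦7, 9↦7, 10↦3]  zeros at y ∈ {2, 4}
  x = 7: [0↦2, 1↦1, 2↦7, 3↦9, 4↦7, 5↦1, 6↦2, 7↦10, 8↦3, 9↦3, 10↦10]  zeros at y ∈ ∅
  x = 8: [0↦7, 1↦6, 2↦1, 3↦3, 4↦1, 5↦6, 6↦7, 7↦4, 8↦8, 9↦8, 10↦4]  zeros at y ∈ ∅
  x = 9: [0↦10, 1↦9, 2↦4, 3↦6, 4↦4, 5↦9, 6↦10, 7↦7, 8↦0, 9↦0, 10↦7]  zeros at y ∈ {8, 9}
  x = 10: [0↦0, 1↦10, 2↦5, 3↦7, 4↦5, 5↦10, 6↦0, 7↦8, 8↦1, 9↦1, 10↦8]  zeros at y ∈ {0, 6}
Collecting zeros: affine points = {(0, 8), (0, 9), (3, 2), (3, 4), (6, 2), (6, 4), (9, 8), (9, 9), (10, 0), (10, 6)}.
Total count |C(F_11)_aff| = 10.


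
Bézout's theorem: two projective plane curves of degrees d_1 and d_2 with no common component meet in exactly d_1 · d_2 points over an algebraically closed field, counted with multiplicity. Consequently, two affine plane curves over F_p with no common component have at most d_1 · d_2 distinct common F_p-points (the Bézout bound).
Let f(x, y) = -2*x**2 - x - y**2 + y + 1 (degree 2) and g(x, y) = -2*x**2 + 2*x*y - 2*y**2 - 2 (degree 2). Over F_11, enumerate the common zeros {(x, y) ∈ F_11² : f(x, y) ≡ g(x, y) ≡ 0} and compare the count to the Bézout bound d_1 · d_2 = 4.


Common zeros: {(1, 5), (1, 7), (4, 5), (5, 4)}; count = 4; Bézout bound = 4.

deg(f) = 2, deg(g) = 2, so Bézout bound = 4.
Scan x ∈ F_11. For each x, list the y ∈ F_11 with f(x, y) ≡ 0 and those with g(x, y) ≡ 0 (mod 11); the common zeros in that column are the intersection.
  x = 0: f ≡ 0 at y ∈ {4, 8}; g ≡ 0 at y ∈ ∅; common: ∅.
  x = 1: f ≡ 0 at y ∈ {5, 7}; g ≡ 0 at y ∈ {5, 7}; common: {5, 7}.
  x = 2: f ≡ 0 at y ∈ {2, 10}; g ≡ 0 at y ∈ ∅; common: ∅.
  x = 3: f ≡ 0 at y ∈ {2, 10}; g ≡ 0 at y ∈ ∅; common: ∅.
  x = 4: f ≡ 0 at y ∈ {5, 7}; g ≡ 0 at y ∈ {5, 10}; common: {5}.
  x = 5: f ≡ 0 at y ∈ {4, 8}; g ≡ 0 at y ∈ {1, 4}; common: {4}.
  x = 6: f ≡ 0 at y ∈ {0, 1}; g ≡ 0 at y ∈ {7, 10}; common: ∅.
  x = 7: f ≡ 0 at y ∈ {3, 9}; g ≡ 0 at y ∈ {1, 6}; common: ∅.
  x = 8: f ≡ 0 at y ∈ {6}; g ≡ 0 at y ∈ ∅; common: ∅.
  x = 9: f ≡ 0 at y ∈ {3, 9}; g ≡ 0 at y ∈ ∅; common: ∅.
  x = 10: f ≡ 0 at y ∈ {0, 1}; g ≡ 0 at y ∈ {4, 6}; common: ∅.
Collecting: common zeros = {(1, 5), (1, 7), (4, 5), (5, 4)}, so the count is 4.
Comparison with the Bézout bound: 4 ≤ 4 = deg(f)·deg(g), as expected for curves with no common component (the bound is attained).


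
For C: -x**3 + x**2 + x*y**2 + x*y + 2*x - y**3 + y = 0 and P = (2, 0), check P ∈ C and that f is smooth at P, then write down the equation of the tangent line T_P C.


Tangent line at P: -6*x + 3*y + 12 = 0.

Step 1: f(2, 0) = 0, so P lies on C.
Step 2: partial derivatives
  f_x(x, y) = -3*x**2 + 2*x + y**2 + y + 2, f_y(x, y) = 2*x*y + x - 3*y**2 + 1.
  f_x(P) = -6, f_y(P) = 3 (gradient nonzero, so P is smooth).
Step 3: tangent line at P: -6·(x − 2) + 3·(y − 0) = 0.
Expanding: -6*x + 3*y + 12 = 0.


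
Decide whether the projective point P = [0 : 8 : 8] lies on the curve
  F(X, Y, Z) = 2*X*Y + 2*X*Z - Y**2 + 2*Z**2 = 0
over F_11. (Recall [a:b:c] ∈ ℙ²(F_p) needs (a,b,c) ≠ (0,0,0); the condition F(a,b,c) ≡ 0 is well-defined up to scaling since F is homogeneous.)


F(0,8,8) ≡ 9 (mod 11); P is NOT on the curve.

Evaluate F(0, 8, 8) term-by-term (mod 11).
  2*X*Y ↦ 2·0·8·1 = 0
  2*X*Z ↦ 2·0·1·8 = 0
  -Y**2 ↦ -1·1·64·1 = -64
  2*Z**2 ↦ 2·1·1·64 = 128
Sum: F(0, 8, 8) = (0) + (0) + (-64) + (128) = 64.
Reducing mod 11: 64 ≡ 9 (mod 11).
Since F(a, b, c) ≡ 9 ≠ 0 (mod 11), P does NOT lie on the curve.


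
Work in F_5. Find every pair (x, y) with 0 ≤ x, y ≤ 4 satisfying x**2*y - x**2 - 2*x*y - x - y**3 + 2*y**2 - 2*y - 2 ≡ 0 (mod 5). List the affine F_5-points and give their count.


Affine F_5-points: {(1, 2), (3, 3), (4, 1), (4, 2), (4, 4)}; count = 5.

For each of the 25 pairs (x, y) ∈ F_5², evaluate f(x, y) mod 5. Record the zeros.
  x = 0: [0↦3, 1↦2, 2↦4, 3↦3, 4↦3]  zeros at y ∈ ∅
  x = 1: [0↦1, 1↦4, 2↦0, 3↦3, 4↦2]  zeros at y ∈ {2}
  x = 2: [0↦2, 1↦1, 2↦3, 3↦2, 4↦2]  zeros at y ∈ ∅
  x = 3: [0↦1, 1↦3, 2↦3, 3↦0, 4↦3]  zeros at y ∈ {3}
  x = 4: [0↦3, 1↦0, 2↦0, 3↦2, 4↦0]  zeros at y ∈ {1, 2, 4}
Collecting zeros: affine points = {(1, 2), (3, 3), (4, 1), (4, 2), (4, 4)}.
Total count |C(F_5)_aff| = 5.


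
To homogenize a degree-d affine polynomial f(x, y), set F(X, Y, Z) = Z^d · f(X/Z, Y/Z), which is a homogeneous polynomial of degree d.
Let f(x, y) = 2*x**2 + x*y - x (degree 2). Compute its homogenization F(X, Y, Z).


F(X, Y, Z) = 2*X**2 + X*Y - X*Z

deg(f) = 2.
Substitute x = X/Z, y = Y/Z into f, then multiply by Z^2.
  monomial 2·x^2·y^0 ↦ 2·X^2·Y^0·Z^0.
  monomial 1·x^1·y^1 ↦ 1·X^1·Y^1·Z^0.
  monomial -1·x^1·y^0 ↦ -1·X^1·Y^0·Z^1.
Collecting: F(X, Y, Z) = 2*X**2 + X*Y - X*Z.


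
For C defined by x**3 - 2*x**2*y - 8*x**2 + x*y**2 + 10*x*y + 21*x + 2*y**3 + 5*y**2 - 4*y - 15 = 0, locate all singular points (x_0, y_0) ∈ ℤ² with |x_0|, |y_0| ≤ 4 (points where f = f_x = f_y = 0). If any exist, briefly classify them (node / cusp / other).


Singular points: {(2, -1)}; classification: cusp.

Compute partial derivatives:
  f_x = 3*x**2 - 4*x*y - 16*x + y**2 + 10*y + 21.
  f_y = -2*x**2 + 2*x*y + 10*x + 6*y**2 + 10*y - 4.
Scan x_0 ∈ {−4, ..., 4}. For each x_0, f_y(x_0, y) is a polynomial in y; find its integer roots y ∈ {−4, ..., 4}, then test f_x and f at those candidates.
  x = -4: f_y(-4, y) = 6*y**2 + 2*y - 76; no integer root y with |y| ≤ 4.
  x = -3: f_y(-3, y) = 6*y**2 + 4*y - 52; no integer root y with |y| ≤ 4.
  x = -2: f_y(-2, y) = 6*y**2 + 6*y - 32; no integer root y with |y| ≤ 4.
  x = -1: f_y(-1, y) = 6*y**2 + 8*y - 16; no integer root y with |y| ≤ 4.
  x = 0: f_y(0, y) = 6*y**2 + 10*y - 4; vanishes at y ∈ {-2}. (0, -2): f_x = 5 ≠ 0.
  x = 1: f_y(1, y) = 6*y**2 + 12*y + 4; no integer root y with |y| ≤ 4.
  x = 2: f_y(2, y) = 6*y**2 + 14*y + 8; vanishes at y ∈ {-1}. (2, -1): f_x = 0, f = 0 — SINGULAR.
  x = 3: f_y(3, y) = 6*y**2 + 16*y + 8; vanishes at y ∈ {-2}. (3, -2): f_x = 8 ≠ 0.
  x = 4: f_y(4, y) = 6*y**2 + 18*y + 4; no integer root y with |y| ≤ 4.
Only singular point on the grid: (2, -1).
Classify: substitute x = 2 + u, y = -1 + v and expand: f = u**3 - 2*u**2*v + u*v**2 + 2*v**3 + v**2.
No constant or linear terms (consistent with a singular point). Quadratic part: v**2. Cubic part: u**3 - 2*u**2*v + u*v**2 + 2*v**3.
The quadratic part v**2 is a perfect square, so there is a single (double) tangent line v = 0, i.e. y = -1. Restricting the cubic part to that line (v = 0) leaves u**3 ≠ 0, so f is not divisible by v and the branch is v² ≈ -u**3 to lowest order — this is a cusp.
Classification: cusp.


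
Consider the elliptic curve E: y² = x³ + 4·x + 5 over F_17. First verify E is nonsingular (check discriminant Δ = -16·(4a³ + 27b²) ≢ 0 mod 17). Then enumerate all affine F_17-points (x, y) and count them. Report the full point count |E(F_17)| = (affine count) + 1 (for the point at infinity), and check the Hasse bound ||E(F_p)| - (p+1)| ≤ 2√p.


Affine points = {(2, 2), (2, 15), (4, 0), (7, 6), (7, 11), (10, 5), (10, 12), (12, 8), (12, 9), (14, 0), (16, 0)}; affine count = 11; |E(F_17)| = 12.

Discriminant check: Δ ∝ 4a³ + 27b² = 4·4³ + 27·5² = 4·64 + 27·25 ≡ 13 (mod 17). Nonzero ⇒ E is nonsingular.
For each x ∈ F_17, compute rhs = x³ + 4·x + 5 mod 17, then count y ∈ F_17 with y² ≡ rhs.
  x = 0: rhs = 5, matching y values: none (0 points).
  x = 1: rhs = 10, matching y values: none (0 points).
  x = 2: rhs = 4, matching y values: 2, 15 (2 points).
  x = 3: rhs = 10, matching y values: none (0 points).
  x = 4: rhs = 0, matching y values: 0 (1 points).
  x = 5: rhs = 14, matching y values: none (0 points).
  x = 6: rhs = 7, matching y values: none (0 points).
  x = 7: rhs = 2, matching y values: 6, 11 (2 points).
  x = 8: rhs = 5, matching y values: none (0 points).
  x = 9: rhs = 5, matching y values: none (0 points).
  x = 10: rhs = 8, matching y values: 5, 12 (2 points).
  x = 11: rhs = 3, matching y values: none (0 points).
  x = 12: rhs = 13, matching y values: 8, 9 (2 points).
  x = 13: rhs = 10, matching y values: none (0 points).
  x = 14: rhs = 0, matching y values: 0 (1 points).
  x = 15: rhs = 6, matching y values: none (0 points).
  x = 16: rhs = 0, matching y values: 0 (1 points).
Total affine count: 11.
Full point count |E(F_17)| = 11 + 1 = 12.
Hasse bound: |12 − (17+1)| = |-6| = 6 ≤ 2√17 ≈ 8.2462 ✓.


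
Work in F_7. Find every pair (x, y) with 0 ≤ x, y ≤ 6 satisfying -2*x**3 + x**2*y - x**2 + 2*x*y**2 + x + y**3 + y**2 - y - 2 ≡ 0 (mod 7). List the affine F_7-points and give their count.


Affine F_7-points: {(1, 1), (1, 5), (2, 2), (2, 5), (4, 4), (6, 5)}; count = 6.

For each of the 49 pairs (x, y) ∈ F_7², evaluate f(x, y) mod 7. Record the zeros.
  x = 0: [0↦5, 1↦6, 2↦1, 3↦3, 4↦4, 5↦3, 6↦6]  zeros at y ∈ ∅
  x = 1: [0↦3, 1↦0, 2↦2, 3↦1, 4↦3, 5↦0, 6↦5]  zeros at y ∈ {1, 5}
  x = 2: [0↦1, 1↦3, 2↦0, 3↦5, 4↦3, 5↦0, 6↦2]  zeros at y ∈ {2, 5}
  x = 3: [0↦1, 1↦3, 2↦4, 3↦3, 4↦6, 5↦5, 6↦6]  zeros at y ∈ ∅
  x = 4: [0↦5, 1↦2, 2↦2, 3↦4, 4↦0, 5↦3, 6↦5]  zeros at y ∈ {4}
  x = 5: [0↦1, 1↦2, 2↦3, 3↦3, 4↦1, 5↦3, 6↦1]  zeros at y ∈ ∅
  x = 6: [0↦5, 1↦5, 2↦2, 3↦2, 4↦4, 5↦0, 6↦3]  zeros at y ∈ {5}
Collecting zeros: affine points = {(1, 1), (1, 5), (2, 2), (2, 5), (4, 4), (6, 5)}.
Total count |C(F_7)_aff| = 6.


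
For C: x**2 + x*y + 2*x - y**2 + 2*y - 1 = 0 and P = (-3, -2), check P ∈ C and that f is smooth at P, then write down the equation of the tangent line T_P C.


Tangent line at P: -6*x + 3*y - 12 = 0.

Step 1: f(-3, -2) = 0, so P lies on C.
Step 2: partial derivatives
  f_x(x, y) = 2*x + y + 2, f_y(x, y) = x - 2*y + 2.
  f_x(P) = -6, f_y(P) = 3 (gradient nonzero, so P is smooth).
Step 3: tangent line at P: -6·(x − -3) + 3·(y − -2) = 0.
Expanding: -6*x + 3*y - 12 = 0.


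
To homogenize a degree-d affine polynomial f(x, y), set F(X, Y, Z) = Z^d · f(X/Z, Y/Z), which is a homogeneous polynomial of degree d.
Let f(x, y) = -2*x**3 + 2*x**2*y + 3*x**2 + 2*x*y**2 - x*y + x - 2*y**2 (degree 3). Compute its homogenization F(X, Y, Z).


F(X, Y, Z) = -2*X**3 + 2*X**2*Y + 3*X**2*Z + 2*X*Y**2 - X*Y*Z + X*Z**2 - 2*Y**2*Z

deg(f) = 3.
Substitute x = X/Z, y = Y/Z into f, then multiply by Z^3.
  monomial -2·x^3·y^0 ↦ -2·X^3·Y^0·Z^0.
  monomial 2·x^2·y^1 ↦ 2·X^2·Y^1·Z^0.
  monomial 3·x^2·y^0 ↦ 3·X^2·Y^0·Z^1.
  monomial 2·x^1·y^2 ↦ 2·X^1·Y^2·Z^0.
  monomial -1·x^1·y^1 ↦ -1·X^1·Y^1·Z^1.
  monomial 1·x^1·y^0 ↦ 1·X^1·Y^0·Z^2.
  monomial -2·x^0·y^2 ↦ -2·X^0·Y^2·Z^1.
Collecting: F(X, Y, Z) = -2*X**3 + 2*X**2*Y + 3*X**2*Z + 2*X*Y**2 - X*Y*Z + X*Z**2 - 2*Y**2*Z.


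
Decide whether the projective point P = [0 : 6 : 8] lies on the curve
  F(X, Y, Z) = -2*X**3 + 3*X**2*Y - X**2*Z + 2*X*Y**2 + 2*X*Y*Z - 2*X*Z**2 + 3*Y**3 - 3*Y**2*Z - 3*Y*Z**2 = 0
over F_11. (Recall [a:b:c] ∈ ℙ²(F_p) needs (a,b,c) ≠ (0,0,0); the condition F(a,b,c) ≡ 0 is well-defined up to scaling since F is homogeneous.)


F(0,6,8) ≡ 7 (mod 11); P is NOT on the curve.

Evaluate F(0, 6, 8) term-by-term (mod 11).
  -2*X**3 ↦ -2·0·1·1 = 0
  3*X**2*Y ↦ 3·0·6·1 = 0
  -X**2*Z ↦ -1·0·1·8 = 0
  2*X*Y**2 ↦ 2·0·36·1 = 0
  2*X*Y*Z ↦ 2·0·6·8 = 0
  -2*X*Z**2 ↦ -2·0·1·64 = 0
  3*Y**3 ↦ 3·1·216·1 = 648
  -3*Y**2*Z ↦ -3·1·36·8 = -864
  -3*Y*Z**2 ↦ -3·1·6·64 = -1152
Sum: F(0, 6, 8) = (0) + (0) + (0) + (0) + (0) + (0) + (648) + (-864) + (-1152) = -1368.
Reducing mod 11: -1368 ≡ 7 (mod 11).
Since F(a, b, c) ≡ 7 ≠ 0 (mod 11), P does NOT lie on the curve.


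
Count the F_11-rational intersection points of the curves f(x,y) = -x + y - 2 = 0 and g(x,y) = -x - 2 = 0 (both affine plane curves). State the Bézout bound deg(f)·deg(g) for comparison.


Common zeros: {(9, 0)}; count = 1; Bézout bound = 1.

deg(f) = 1, deg(g) = 1, so Bézout bound = 1.
Scan x ∈ F_11. For each x, list the y ∈ F_11 with f(x, y) ≡ 0 and those with g(x, y) ≡ 0 (mod 11); the common zeros in that column are the intersection.
  x = 0: f ≡ 0 at y ∈ {2}; g ≡ 0 at y ∈ ∅; common: ∅.
  x = 1: f ≡ 0 at y ∈ {3}; g ≡ 0 at y ∈ ∅; common: ∅.
  x = 2: f ≡ 0 at y ∈ {4}; g ≡ 0 at y ∈ ∅; common: ∅.
  x = 3: f ≡ 0 at y ∈ {5}; g ≡ 0 at y ∈ ∅; common: ∅.
  x = 4: f ≡ 0 at y ∈ {6}; g ≡ 0 at y ∈ ∅; common: ∅.
  x = 5: f ≡ 0 at y ∈ {7}; g ≡ 0 at y ∈ ∅; common: ∅.
  x = 6: f ≡ 0 at y ∈ {8}; g ≡ 0 at y ∈ ∅; common: ∅.
  x = 7: f ≡ 0 at y ∈ {9}; g ≡ 0 at y ∈ ∅; common: ∅.
  x = 8: f ≡ 0 at y ∈ {10}; g ≡ 0 at y ∈ ∅; common: ∅.
  x = 9: f ≡ 0 at y ∈ {0}; g ≡ 0 at y ∈ {0, 1, 2, 3, 4, 5, 6, 7, 8, 9, 10}; common: {0}.
  x = 10: f ≡ 0 at y ∈ {1}; g ≡ 0 at y ∈ ∅; common: ∅.
Collecting: common zeros = {(9, 0)}, so the count is 1.
Comparison with the Bézout bound: 1 ≤ 1 = deg(f)·deg(g), as expected for curves with no common component (the bound is attained).


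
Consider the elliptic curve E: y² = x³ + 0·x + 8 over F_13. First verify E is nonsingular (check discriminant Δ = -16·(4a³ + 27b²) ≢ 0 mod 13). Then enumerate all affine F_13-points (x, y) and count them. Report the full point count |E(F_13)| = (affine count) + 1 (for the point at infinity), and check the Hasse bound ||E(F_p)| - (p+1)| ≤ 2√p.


Affine points = {(1, 3), (1, 10), (2, 4), (2, 9), (3, 3), (3, 10), (5, 4), (5, 9), (6, 4), (6, 9), (7, 0), (8, 0), (9, 3), (9, 10), (11, 0)}; affine count = 15; |E(F_13)| = 16.

Discriminant check: Δ ∝ 4a³ + 27b² = 4·0³ + 27·8² = 4·0 + 27·64 ≡ 12 (mod 13). Nonzero ⇒ E is nonsingular.
For each x ∈ F_13, compute rhs = x³ + 0·x + 8 mod 13, then count y ∈ F_13 with y² ≡ rhs.
  x = 0: rhs = 8, matching y values: none (0 points).
  x = 1: rhs = 9, matching y values: 3, 10 (2 points).
  x = 2: rhs = 3, matching y values: 4, 9 (2 points).
  x = 3: rhs = 9, matching y values: 3, 10 (2 points).
  x = 4: rhs = 7, matching y values: none (0 points).
  x = 5: rhs = 3, matching y values: 4, 9 (2 points).
  x = 6: rhs = 3, matching y values: 4, 9 (2 points).
  x = 7: rhs = 0, matching y values: 0 (1 points).
  x = 8: rhs = 0, matching y values: 0 (1 points).
  x = 9: rhs = 9, matching y values: 3, 10 (2 points).
  x = 10: rhs = 7, matching y values: none (0 points).
  x = 11: rhs = 0, matching y values: 0 (1 points).
  x = 12: rhs = 7, matching y values: none (0 points).
Total affine count: 15.
Full point count |E(F_13)| = 15 + 1 = 16.
Hasse bound: |16 − (13+1)| = |2| = 2 ≤ 2√13 ≈ 7.2111 ✓.


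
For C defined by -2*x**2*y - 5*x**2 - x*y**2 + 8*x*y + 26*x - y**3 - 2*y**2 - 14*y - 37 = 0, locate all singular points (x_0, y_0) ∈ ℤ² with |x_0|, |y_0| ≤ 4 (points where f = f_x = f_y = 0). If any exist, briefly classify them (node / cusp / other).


Singular points: {(3, -2)}; classification: node.

Compute partial derivatives:
  f_x = -4*x*y - 10*x - y**2 + 8*y + 26.
  f_y = -2*x**2 - 2*x*y + 8*x - 3*y**2 - 4*y - 14.
Scan x_0 ∈ {−4, ..., 4}. For each x_0, f_y(x_0, y) is a polynomial in y; find its integer roots y ∈ {−4, ..., 4}, then test f_x and f at those candidates.
  x = -4: f_y(-4, y) = -3*y**2 + 4*y - 78; no integer root y with |y| ≤ 4.
  x = -3: f_y(-3, y) = -3*y**2 + 2*y - 56; no integer root y with |y| ≤ 4.
  x = -2: f_y(-2, y) = -3*y**2 - 38; no integer root y with |y| ≤ 4.
  x = -1: f_y(-1, y) = -3*y**2 - 2*y - 24; no integer root y with |y| ≤ 4.
  x = 0: f_y(0, y) = -3*y**2 - 4*y - 14; no integer root y with |y| ≤ 4.
  x = 1: f_y(1, y) = -3*y**2 - 6*y - 8; no integer root y with |y| ≤ 4.
  x = 2: f_y(2, y) = -3*y**2 - 8*y - 6; no integer root y with |y| ≤ 4.
  x = 3: f_y(3, y) = -3*y**2 - 10*y - 8; vanishes at y ∈ {-2}. (3, -2): f_x = 0, f = 0 — SINGULAR.
  x = 4: f_y(4, y) = -3*y**2 - 12*y - 14; no integer root y with |y| ≤ 4.
Only singular point on the grid: (3, -2).
Classify: substitute x = 3 + u, y = -2 + v and expand: f = -2*u**2*v - u**2 - u*v**2 - v**3 + v**2.
No constant or linear terms (consistent with a singular point). Quadratic part: -u**2 + v**2. Cubic part: -2*u**2*v - u*v**2 - v**3.
The quadratic part v**2 - u**2 = (v − u)(v + u) splits into two distinct linear factors, so there are two distinct tangent lines y − -2 = ±(x − 3) — this is a node (ordinary double point).
Classification: node.


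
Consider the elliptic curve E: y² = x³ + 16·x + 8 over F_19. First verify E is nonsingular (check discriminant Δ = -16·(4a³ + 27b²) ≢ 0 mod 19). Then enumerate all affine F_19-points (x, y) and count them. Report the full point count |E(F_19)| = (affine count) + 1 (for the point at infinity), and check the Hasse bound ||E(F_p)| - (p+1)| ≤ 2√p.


Affine points = {(1, 5), (1, 14), (3, 8), (3, 11), (5, 2), (5, 17), (6, 4), (6, 15), (7, 8), (7, 11), (9, 8), (9, 11), (10, 3), (10, 16), (12, 3), (12, 16), (13, 0), (16, 3), (16, 16), (17, 5), (17, 14)}; affine count = 21; |E(F_19)| = 22.

Discriminant check: Δ ∝ 4a³ + 27b² = 4·16³ + 27·8² = 4·4096 + 27·64 ≡ 5 (mod 19). Nonzero ⇒ E is nonsingular.
For each x ∈ F_19, compute rhs = x³ + 16·x + 8 mod 19, then count y ∈ F_19 with y² ≡ rhs.
  x = 0: rhs = 8, matching y values: none (0 points).
  x = 1: rhs = 6, matching y values: 5, 14 (2 points).
  x = 2: rhs = 10, matching y values: none (0 points).
  x = 3: rhs = 7, matching y values: 8, 11 (2 points).
  x = 4: rhs = 3, matching y values: none (0 points).
  x = 5: rhs = 4, matching y values: 2, 17 (2 points).
  x = 6: rhs = 16, matching y values: 4, 15 (2 points).
  x = 7: rhs = 7, matching y values: 8, 11 (2 points).
  x = 8: rhs = 2, matching y values: none (0 points).
  x = 9: rhs = 7, matching y values: 8, 11 (2 points).
  x = 10: rhs = 9, matching y values: 3, 16 (2 points).
  x = 11: rhs = 14, matching y values: none (0 points).
  x = 12: rhs = 9, matching y values: 3, 16 (2 points).
  x = 13: rhs = 0, matching y values: 0 (1 points).
  x = 14: rhs = 12, matching y values: none (0 points).
  x = 15: rhs = 13, matching y values: none (0 points).
  x = 16: rhs = 9, matching y values: 3, 16 (2 points).
  x = 17: rhs = 6, matching y values: 5, 14 (2 points).
  x = 18: rhs = 10, matching y values: none (0 points).
Total affine count: 21.
Full point count |E(F_19)| = 21 + 1 = 22.
Hasse bound: |22 − (19+1)| = |2| = 2 ≤ 2√19 ≈ 8.7178 ✓.


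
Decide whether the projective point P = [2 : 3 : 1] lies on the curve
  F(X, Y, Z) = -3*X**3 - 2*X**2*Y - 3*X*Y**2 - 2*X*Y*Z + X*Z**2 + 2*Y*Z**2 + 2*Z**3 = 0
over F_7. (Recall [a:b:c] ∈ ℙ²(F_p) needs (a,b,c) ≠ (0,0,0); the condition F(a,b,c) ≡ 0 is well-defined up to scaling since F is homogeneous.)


F(2,3,1) ≡ 1 (mod 7); P is NOT on the curve.

Evaluate F(2, 3, 1) term-by-term (mod 7).
  -3*X**3 ↦ -3·8·1·1 = -24
  -2*X**2*Y ↦ -2·4·3·1 = -24
  -3*X*Y**2 ↦ -3·2·9·1 = -54
  -2*X*Y*Z ↦ -2·2·3·1 = -12
  X*Z**2 ↦ 1·2·1·1 = 2
  2*Y*Z**2 ↦ 2·1·3·1 = 6
  2*Z**3 ↦ 2·1·1·1 = 2
Sum: F(2, 3, 1) = (-24) + (-24) + (-54) + (-12) + (2) + (6) + (2) = -104.
Reducing mod 7: -104 ≡ 1 (mod 7).
Since F(a, b, c) ≡ 1 ≠ 0 (mod 7), P does NOT lie on the curve.


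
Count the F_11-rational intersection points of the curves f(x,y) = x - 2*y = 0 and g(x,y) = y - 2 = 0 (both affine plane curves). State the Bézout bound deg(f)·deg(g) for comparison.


Common zeros: {(4, 2)}; count = 1; Bézout bound = 1.

deg(f) = 1, deg(g) = 1, so Bézout bound = 1.
Scan x ∈ F_11. For each x, list the y ∈ F_11 with f(x, y) ≡ 0 and those with g(x, y) ≡ 0 (mod 11); the common zeros in that column are the intersection.
  x = 0: f ≡ 0 at y ∈ {0}; g ≡ 0 at y ∈ {2}; common: ∅.
  x = 1: f ≡ 0 at y ∈ {6}; g ≡ 0 at y ∈ {2}; common: ∅.
  x = 2: f ≡ 0 at y ∈ {1}; g ≡ 0 at y ∈ {2}; common: ∅.
  x = 3: f ≡ 0 at y ∈ {7}; g ≡ 0 at y ∈ {2}; common: ∅.
  x = 4: f ≡ 0 at y ∈ {2}; g ≡ 0 at y ∈ {2}; common: {2}.
  x = 5: f ≡ 0 at y ∈ {8}; g ≡ 0 at y ∈ {2}; common: ∅.
  x = 6: f ≡ 0 at y ∈ {3}; g ≡ 0 at y ∈ {2}; common: ∅.
  x = 7: f ≡ 0 at y ∈ {9}; g ≡ 0 at y ∈ {2}; common: ∅.
  x = 8: f ≡ 0 at y ∈ {4}; g ≡ 0 at y ∈ {2}; common: ∅.
  x = 9: f ≡ 0 at y ∈ {10}; g ≡ 0 at y ∈ {2}; common: ∅.
  x = 10: f ≡ 0 at y ∈ {5}; g ≡ 0 at y ∈ {2}; common: ∅.
Collecting: common zeros = {(4, 2)}, so the count is 1.
Comparison with the Bézout bound: 1 ≤ 1 = deg(f)·deg(g), as expected for curves with no common component (the bound is attained).


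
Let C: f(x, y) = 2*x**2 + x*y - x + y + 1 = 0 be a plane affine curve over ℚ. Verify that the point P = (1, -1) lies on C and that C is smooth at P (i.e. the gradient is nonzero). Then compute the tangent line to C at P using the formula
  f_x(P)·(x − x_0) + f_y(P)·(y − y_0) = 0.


Tangent line at P: 2*x + 2*y = 0.

Step 1: f(1, -1) = 0, so P lies on C.
Step 2: partial derivatives
  f_x(x, y) = 4*x + y - 1, f_y(x, y) = x + 1.
  f_x(P) = 2, f_y(P) = 2 (gradient nonzero, so P is smooth).
Step 3: tangent line at P: 2·(x − 1) + 2·(y − -1) = 0.
Expanding: 2*x + 2*y = 0.


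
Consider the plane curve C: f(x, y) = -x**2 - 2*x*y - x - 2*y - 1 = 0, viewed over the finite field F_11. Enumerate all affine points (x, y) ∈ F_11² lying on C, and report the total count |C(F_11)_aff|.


Affine F_11-points: {(0, 5), (1, 2), (2, 8), (3, 8), (4, 10), (5, 2), (6, 4), (7, 4), (8, 10), (9, 7)}; count = 10.

For each of the 121 pairs (x, y) ∈ F_11², evaluate f(x, y) mod 11. Record the zeros.
  x = 0: [0↦10, 1↦8, 2↦6, 3↦4, 4↦2, 5↦0, 6↦9, 7↦7, 8↦5, 9↦3, 10↦1]  zeros at y ∈ {5}
  x = 1: [0↦8, 1↦4, 2↦0, 3↦7, 4↦3, 5↦10, 6↦6, 7↦2, 8↦9, 9↦5, 10↦1]  zeros at y ∈ {2}
  x = 2: [0↦4, 1↦9, 2↦3, 3↦8, 4↦2, 5↦7, 6↦1, 7↦6, 8↦0, 9↦5, 10↦10]  zeros at y ∈ {8}
  x = 3: [0↦9, 1↦1, 2↦4, 3↦7, 4↦10, 5↦2, 6↦5, 7↦8, 8↦0, 9↦3, 10↦6]  zeros at y ∈ {8}
  x = 4: [0↦1, 1↦2, 2↦3, 3↦4, 4↦5, 5↦6, 6↦7, 7↦8, 8↦9, 9↦10, 10↦0]  zeros at y ∈ {10}
  x = 5: [0↦2, 1↦1, 2↦0, 3↦10, 4↦9, 5↦8, 6↦7, 7↦6, 8↦5, 9↦4, 10↦3]  zeros at y ∈ {2}
  x = 6: [0↦1, 1↦9, 2↦6, 3↦3, 4↦0, 5↦8, 6↦5, 7↦2, 8↦10, 9↦7, 10↦4]  zeros at y ∈ {4}
  x = 7: [0↦9, 1↦4, 2↦10, 3↦5, 4↦0, 5↦6, 6↦1, 7↦7, 8↦2, 9↦8, 10↦3]  zeros at y ∈ {4}
  x = 8: [0↦4, 1↦8, 2↦1, 3↦5, 4↦9, 5↦2, 6↦6, 7↦10, 8↦3, 9↦7, 10↦0]  zeros at y ∈ {10}
  x = 9: [0↦8, 1↦10, 2↦1, 3↦3, 4↦5, 5↦7, 6↦9, 7↦0, 8↦2, 9↦4, 10↦6]  zeros at y ∈ {7}
  x = 10: [0↦10, 1↦10, 2↦10, 3↦10, 4↦10, 5↦10, 6↦10, 7↦10, 8↦10, 9↦10, 10↦10]  zeros at y ∈ ∅
Collecting zeros: affine points = {(0, 5), (1, 2), (2, 8), (3, 8), (4, 10), (5, 2), (6, 4), (7, 4), (8, 10), (9, 7)}.
Total count |C(F_11)_aff| = 10.


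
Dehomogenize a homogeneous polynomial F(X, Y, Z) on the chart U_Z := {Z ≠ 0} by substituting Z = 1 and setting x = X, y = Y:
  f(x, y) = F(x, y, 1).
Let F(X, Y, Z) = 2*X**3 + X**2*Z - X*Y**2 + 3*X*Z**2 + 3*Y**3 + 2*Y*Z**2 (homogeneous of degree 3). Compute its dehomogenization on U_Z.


f(x, y) = 2*x**3 + x**2 - x*y**2 + 3*x + 3*y**3 + 2*y

On U_Z we set Z = 1. Each monomial c·X^i·Y^j·Z^k in F becomes c·x^i·y^j·1^k = c·x^i·y^j.
Substituting Z = 1: F(X, Y, 1) = 2*x**3 + x**2 - x*y**2 + 3*x + 3*y**3 + 2*y.
Note: deg(f) ≤ deg(F) = 3; strict inequality happens when F is divisible by Z (lost terms).


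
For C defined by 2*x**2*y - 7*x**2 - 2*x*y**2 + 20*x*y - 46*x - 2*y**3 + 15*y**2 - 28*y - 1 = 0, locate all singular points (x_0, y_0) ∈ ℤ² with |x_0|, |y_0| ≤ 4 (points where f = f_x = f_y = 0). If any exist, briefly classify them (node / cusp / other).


Singular points: {(-2, 3)}; classification: node.

Compute partial derivatives:
  f_x = 4*x*y - 14*x - 2*y**2 + 20*y - 46.
  f_y = 2*x**2 - 4*x*y + 20*x - 6*y**2 + 30*y - 28.
Scan x_0 ∈ {−4, ..., 4}. For each x_0, f_y(x_0, y) is a polynomial in y; find its integer roots y ∈ {−4, ..., 4}, then test f_x and f at those candidates.
  x = -4: f_y(-4, y) = -6*y**2 + 46*y - 76; no integer root y with |y| ≤ 4.
  x = -3: f_y(-3, y) = -6*y**2 + 42*y - 70; no integer root y with |y| ≤ 4.
  x = -2: f_y(-2, y) = -6*y**2 + 38*y - 60; vanishes at y ∈ {3}. (-2, 3): f_x = 0, f = 0 — SINGULAR.
  x = -1: f_y(-1, y) = -6*y**2 + 34*y - 46; no integer root y with |y| ≤ 4.
  x = 0: f_y(0, y) = -6*y**2 + 30*y - 28; no integer root y with |y| ≤ 4.
  x = 1: f_y(1, y) = -6*y**2 + 26*y - 6; no integer root y with |y| ≤ 4.
  x = 2: f_y(2, y) = -6*y**2 + 22*y + 20; no integer root y with |y| ≤ 4.
  x = 3: f_y(3, y) = -6*y**2 + 18*y + 50; no integer root y with |y| ≤ 4.
  x = 4: f_y(4, y) = -6*y**2 + 14*y + 84; no integer root y with |y| ≤ 4.
Only singular point on the grid: (-2, 3).
Classify: substitute x = -2 + u, y = 3 + v and expand: f = 2*u**2*v - u**2 - 2*u*v**2 - 2*v**3 + v**2.
No constant or linear terms (consistent with a singular point). Quadratic part: -u**2 + v**2. Cubic part: 2*u**2*v - 2*u*v**2 - 2*v**3.
The quadratic part v**2 - u**2 = (v − u)(v + u) splits into two distinct linear factors, so there are two distinct tangent lines y − 3 = ±(x − -2) — this is a node (ordinary double point).
Classification: node.
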